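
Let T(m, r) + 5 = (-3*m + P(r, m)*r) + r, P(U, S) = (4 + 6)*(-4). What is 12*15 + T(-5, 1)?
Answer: 151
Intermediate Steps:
P(U, S) = -40 (P(U, S) = 10*(-4) = -40)
T(m, r) = -5 - 39*r - 3*m (T(m, r) = -5 + ((-3*m - 40*r) + r) = -5 + ((-40*r - 3*m) + r) = -5 + (-39*r - 3*m) = -5 - 39*r - 3*m)
12*15 + T(-5, 1) = 12*15 + (-5 - 39*1 - 3*(-5)) = 180 + (-5 - 39 + 15) = 180 - 29 = 151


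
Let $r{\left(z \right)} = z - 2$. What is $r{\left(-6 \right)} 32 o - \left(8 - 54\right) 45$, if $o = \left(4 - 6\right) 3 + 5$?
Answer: $2326$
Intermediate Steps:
$r{\left(z \right)} = -2 + z$ ($r{\left(z \right)} = z - 2 = -2 + z$)
$o = -1$ ($o = \left(4 - 6\right) 3 + 5 = \left(-2\right) 3 + 5 = -6 + 5 = -1$)
$r{\left(-6 \right)} 32 o - \left(8 - 54\right) 45 = \left(-2 - 6\right) 32 \left(-1\right) - \left(8 - 54\right) 45 = \left(-8\right) 32 \left(-1\right) - \left(-46\right) 45 = \left(-256\right) \left(-1\right) - -2070 = 256 + 2070 = 2326$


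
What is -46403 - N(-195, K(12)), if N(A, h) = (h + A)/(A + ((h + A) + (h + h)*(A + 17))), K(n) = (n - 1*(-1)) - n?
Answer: -34570429/745 ≈ -46403.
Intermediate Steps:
K(n) = 1 (K(n) = (n + 1) - n = (1 + n) - n = 1)
N(A, h) = (A + h)/(h + 2*A + 2*h*(17 + A)) (N(A, h) = (A + h)/(A + ((A + h) + (2*h)*(17 + A))) = (A + h)/(A + ((A + h) + 2*h*(17 + A))) = (A + h)/(A + (A + h + 2*h*(17 + A))) = (A + h)/(h + 2*A + 2*h*(17 + A)))
-46403 - N(-195, K(12)) = -46403 - (-195 + 1)/(2*(-195) + 35*1 + 2*(-195)*1) = -46403 - (-194)/(-390 + 35 - 390) = -46403 - (-194)/(-745) = -46403 - (-1)*(-194)/745 = -46403 - 1*194/745 = -46403 - 194/745 = -34570429/745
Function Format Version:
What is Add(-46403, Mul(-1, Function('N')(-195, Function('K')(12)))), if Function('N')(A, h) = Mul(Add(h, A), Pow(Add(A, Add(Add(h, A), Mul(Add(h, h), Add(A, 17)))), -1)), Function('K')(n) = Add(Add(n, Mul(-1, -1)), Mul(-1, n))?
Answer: Rational(-34570429, 745) ≈ -46403.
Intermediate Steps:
Function('K')(n) = 1 (Function('K')(n) = Add(Add(n, 1), Mul(-1, n)) = Add(Add(1, n), Mul(-1, n)) = 1)
Function('N')(A, h) = Mul(Pow(Add(h, Mul(2, A), Mul(2, h, Add(17, A))), -1), Add(A, h)) (Function('N')(A, h) = Mul(Add(A, h), Pow(Add(A, Add(Add(A, h), Mul(Mul(2, h), Add(17, A)))), -1)) = Mul(Add(A, h), Pow(Add(A, Add(Add(A, h), Mul(2, h, Add(17, A)))), -1)) = Mul(Add(A, h), Pow(Add(A, Add(A, h, Mul(2, h, Add(17, A)))), -1)) = Mul(Add(A, h), Pow(Add(h, Mul(2, A), Mul(2, h, Add(17, A))), -1)) = Mul(Pow(Add(h, Mul(2, A), Mul(2, h, Add(17, A))), -1), Add(A, h)))
Add(-46403, Mul(-1, Function('N')(-195, Function('K')(12)))) = Add(-46403, Mul(-1, Mul(Pow(Add(Mul(2, -195), Mul(35, 1), Mul(2, -195, 1)), -1), Add(-195, 1)))) = Add(-46403, Mul(-1, Mul(Pow(Add(-390, 35, -390), -1), -194))) = Add(-46403, Mul(-1, Mul(Pow(-745, -1), -194))) = Add(-46403, Mul(-1, Mul(Rational(-1, 745), -194))) = Add(-46403, Mul(-1, Rational(194, 745))) = Add(-46403, Rational(-194, 745)) = Rational(-34570429, 745)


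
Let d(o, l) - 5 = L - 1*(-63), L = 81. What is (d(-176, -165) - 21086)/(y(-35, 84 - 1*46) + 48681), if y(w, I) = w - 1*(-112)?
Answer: -20937/48758 ≈ -0.42941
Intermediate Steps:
d(o, l) = 149 (d(o, l) = 5 + (81 - 1*(-63)) = 5 + (81 + 63) = 5 + 144 = 149)
y(w, I) = 112 + w (y(w, I) = w + 112 = 112 + w)
(d(-176, -165) - 21086)/(y(-35, 84 - 1*46) + 48681) = (149 - 21086)/((112 - 35) + 48681) = -20937/(77 + 48681) = -20937/48758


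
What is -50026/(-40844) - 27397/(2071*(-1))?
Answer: 611303457/42293962 ≈ 14.454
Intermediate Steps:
-50026/(-40844) - 27397/(2071*(-1)) = -50026*(-1/40844) - 27397/(-2071) = 25013/20422 - 27397*(-1/2071) = 25013/20422 + 27397/2071 = 611303457/42293962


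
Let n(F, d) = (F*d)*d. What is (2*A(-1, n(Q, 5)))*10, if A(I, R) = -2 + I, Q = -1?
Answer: -60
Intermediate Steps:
n(F, d) = F*d²
(2*A(-1, n(Q, 5)))*10 = (2*(-2 - 1))*10 = (2*(-3))*10 = -6*10 = -60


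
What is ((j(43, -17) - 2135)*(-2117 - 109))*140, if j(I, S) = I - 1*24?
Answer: 659430240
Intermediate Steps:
j(I, S) = -24 + I (j(I, S) = I - 24 = -24 + I)
((j(43, -17) - 2135)*(-2117 - 109))*140 = (((-24 + 43) - 2135)*(-2117 - 109))*140 = ((19 - 2135)*(-2226))*140 = -2116*(-2226)*140 = 4710216*140 = 659430240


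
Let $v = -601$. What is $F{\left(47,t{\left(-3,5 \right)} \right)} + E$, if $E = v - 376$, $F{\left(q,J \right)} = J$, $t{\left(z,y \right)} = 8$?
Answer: $-969$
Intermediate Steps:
$E = -977$ ($E = -601 - 376 = -977$)
$F{\left(47,t{\left(-3,5 \right)} \right)} + E = 8 - 977 = -969$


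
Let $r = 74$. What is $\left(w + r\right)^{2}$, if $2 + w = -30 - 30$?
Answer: $144$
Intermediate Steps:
$w = -62$ ($w = -2 - 60 = -62$)
$\left(w + r\right)^{2} = \left(-62 + 74\right)^{2} = 12^{2} = 144$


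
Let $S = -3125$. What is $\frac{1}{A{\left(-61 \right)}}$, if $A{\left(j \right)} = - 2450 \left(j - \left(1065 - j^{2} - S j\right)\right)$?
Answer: $- \frac{1}{473389000} \approx -2.1124 \cdot 10^{-9}$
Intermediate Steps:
$A{\left(j \right)} = 2609250 - 2450 j^{2} + 7653800 j$ ($A{\left(j \right)} = - 2450 \left(j - \left(1065 - j^{2} + 3125 j\right)\right) = - 2450 \left(-1065 + j^{2} - 3124 j\right) = 2609250 - 2450 j^{2} + 7653800 j$)
$\frac{1}{A{\left(-61 \right)}} = \frac{1}{2609250 - 2450 \left(-61\right)^{2} + 7653800 \left(-61\right)} = \frac{1}{2609250 - 9116450 - 466881800} = \frac{1}{-473389000} = - \frac{1}{473389000}$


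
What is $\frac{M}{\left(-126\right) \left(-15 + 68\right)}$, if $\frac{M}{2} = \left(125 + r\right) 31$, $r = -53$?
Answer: $- \frac{248}{371} \approx -0.66846$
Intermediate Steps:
$M = 4464$ ($M = 2 \left(125 - 53\right) 31 = 2 \cdot 72 \cdot 31 = 2 \cdot 2232 = 4464$)
$\frac{M}{\left(-126\right) \left(-15 + 68\right)} = \frac{4464}{\left(-126\right) \left(-15 + 68\right)} = \frac{4464}{\left(-126\right) 53} = \frac{4464}{-6678} = 4464 \left(- \frac{1}{6678}\right) = - \frac{248}{371}$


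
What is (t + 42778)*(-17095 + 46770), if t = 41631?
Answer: 2504837075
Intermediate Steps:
(t + 42778)*(-17095 + 46770) = (41631 + 42778)*(-17095 + 46770) = 84409*29675 = 2504837075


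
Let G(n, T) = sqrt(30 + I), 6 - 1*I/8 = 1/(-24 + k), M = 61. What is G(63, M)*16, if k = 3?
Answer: 16*sqrt(34566)/21 ≈ 141.65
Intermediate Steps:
I = 1016/21 (I = 48 - 8/(-24 + 3) = 48 - 8/(-21) = 48 - 8*(-1/21) = 48 + 8/21 = 1016/21 ≈ 48.381)
G(n, T) = sqrt(34566)/21 (G(n, T) = sqrt(30 + 1016/21) = sqrt(1646/21) = sqrt(34566)/21)
G(63, M)*16 = (sqrt(34566)/21)*16 = 16*sqrt(34566)/21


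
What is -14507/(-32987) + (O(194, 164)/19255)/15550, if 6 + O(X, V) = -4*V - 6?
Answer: 2171797498217/4938405425875 ≈ 0.43978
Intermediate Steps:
O(X, V) = -12 - 4*V (O(X, V) = -6 + (-4*V - 6) = -6 + (-6 - 4*V) = -12 - 4*V)
-14507/(-32987) + (O(194, 164)/19255)/15550 = -14507/(-32987) + ((-12 - 4*164)/19255)/15550 = -14507*(-1/32987) + ((-12 - 656)*(1/19255))*(1/15550) = 14507/32987 - 668*1/19255*(1/15550) = 14507/32987 - 668/19255*1/15550 = 14507/32987 - 334/149707625 = 2171797498217/4938405425875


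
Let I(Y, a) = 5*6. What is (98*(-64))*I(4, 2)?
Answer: -188160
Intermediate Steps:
I(Y, a) = 30
(98*(-64))*I(4, 2) = (98*(-64))*30 = -6272*30 = -188160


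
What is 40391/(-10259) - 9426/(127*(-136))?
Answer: -300466009/88596724 ≈ -3.3914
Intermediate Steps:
40391/(-10259) - 9426/(127*(-136)) = 40391*(-1/10259) - 9426/(-17272) = -40391/10259 - 9426*(-1/17272) = -40391/10259 + 4713/8636 = -300466009/88596724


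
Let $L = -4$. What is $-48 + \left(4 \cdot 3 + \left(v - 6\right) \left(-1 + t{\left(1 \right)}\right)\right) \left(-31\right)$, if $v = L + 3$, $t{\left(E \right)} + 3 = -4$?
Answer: $-2156$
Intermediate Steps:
$t{\left(E \right)} = -7$ ($t{\left(E \right)} = -3 - 4 = -7$)
$v = -1$ ($v = -4 + 3 = -1$)
$-48 + \left(4 \cdot 3 + \left(v - 6\right) \left(-1 + t{\left(1 \right)}\right)\right) \left(-31\right) = -48 + \left(4 \cdot 3 + \left(-1 - 6\right) \left(-1 - 7\right)\right) \left(-31\right) = -48 + \left(12 + \left(-1 - 6\right) \left(-8\right)\right) \left(-31\right) = -48 + \left(12 - -56\right) \left(-31\right) = -48 + \left(12 + 56\right) \left(-31\right) = -48 + 68 \left(-31\right) = -48 - 2108 = -2156$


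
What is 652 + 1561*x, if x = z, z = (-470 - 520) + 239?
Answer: -1171659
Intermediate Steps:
z = -751 (z = -990 + 239 = -751)
x = -751
652 + 1561*x = 652 + 1561*(-751) = 652 - 1172311 = -1171659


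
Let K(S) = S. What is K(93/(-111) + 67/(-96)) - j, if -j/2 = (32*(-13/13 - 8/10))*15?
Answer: -6143311/3552 ≈ -1729.5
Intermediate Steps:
j = 1728 (j = -2*32*(-13/13 - 8/10)*15 = -2*32*(-13*1/13 - 8*⅒)*15 = -2*32*(-1 - ⅘)*15 = -2*32*(-9/5)*15 = -(-576)*15/5 = -2*(-864) = 1728)
K(93/(-111) + 67/(-96)) - j = (93/(-111) + 67/(-96)) - 1*1728 = (93*(-1/111) + 67*(-1/96)) - 1728 = (-31/37 - 67/96) - 1728 = -5455/3552 - 1728 = -6143311/3552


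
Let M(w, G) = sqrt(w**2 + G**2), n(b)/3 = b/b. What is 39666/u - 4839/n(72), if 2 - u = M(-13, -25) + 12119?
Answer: -237302736557/146820895 + 39666*sqrt(794)/146820895 ≈ -1616.3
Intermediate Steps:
n(b) = 3 (n(b) = 3*(b/b) = 3*1 = 3)
M(w, G) = sqrt(G**2 + w**2)
u = -12117 - sqrt(794) (u = 2 - (sqrt((-25)**2 + (-13)**2) + 12119) = 2 - (sqrt(625 + 169) + 12119) = 2 - (sqrt(794) + 12119) = 2 - (12119 + sqrt(794)) = 2 + (-12119 - sqrt(794)) = -12117 - sqrt(794) ≈ -12145.)
39666/u - 4839/n(72) = 39666/(-12117 - sqrt(794)) - 4839/3 = 39666/(-12117 - sqrt(794)) - 4839*1/3 = 39666/(-12117 - sqrt(794)) - 1613 = -1613 + 39666/(-12117 - sqrt(794))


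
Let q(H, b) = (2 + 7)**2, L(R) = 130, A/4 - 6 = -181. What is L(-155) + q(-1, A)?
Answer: 211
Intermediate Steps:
A = -700 (A = 24 + 4*(-181) = 24 - 724 = -700)
q(H, b) = 81 (q(H, b) = 9**2 = 81)
L(-155) + q(-1, A) = 130 + 81 = 211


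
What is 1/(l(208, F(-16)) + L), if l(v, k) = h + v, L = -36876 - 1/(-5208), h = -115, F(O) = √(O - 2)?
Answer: -5208/191565863 ≈ -2.7186e-5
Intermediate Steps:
F(O) = √(-2 + O)
L = -192050207/5208 (L = -36876 - 1*(-1/5208) = -36876 + 1/5208 = -192050207/5208 ≈ -36876.)
l(v, k) = -115 + v
1/(l(208, F(-16)) + L) = 1/((-115 + 208) - 192050207/5208) = 1/(93 - 192050207/5208) = 1/(-191565863/5208) = -5208/191565863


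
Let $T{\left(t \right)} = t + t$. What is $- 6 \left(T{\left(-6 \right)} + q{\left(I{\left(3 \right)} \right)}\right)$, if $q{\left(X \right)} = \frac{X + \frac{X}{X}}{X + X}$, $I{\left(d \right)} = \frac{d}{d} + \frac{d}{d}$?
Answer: $\frac{135}{2} \approx 67.5$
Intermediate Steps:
$I{\left(d \right)} = 2$ ($I{\left(d \right)} = 1 + 1 = 2$)
$T{\left(t \right)} = 2 t$
$q{\left(X \right)} = \frac{1 + X}{2 X}$ ($q{\left(X \right)} = \frac{X + 1}{2 X} = \left(1 + X\right) \frac{1}{2 X} = \frac{1 + X}{2 X}$)
$- 6 \left(T{\left(-6 \right)} + q{\left(I{\left(3 \right)} \right)}\right) = - 6 \left(2 \left(-6\right) + \frac{1 + 2}{2 \cdot 2}\right) = - 6 \left(-12 + \frac{1}{2} \cdot \frac{1}{2} \cdot 3\right) = - 6 \left(-12 + \frac{3}{4}\right) = \left(-6\right) \left(- \frac{45}{4}\right) = \frac{135}{2}$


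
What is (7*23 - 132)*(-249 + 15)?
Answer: -6786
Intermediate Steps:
(7*23 - 132)*(-249 + 15) = (161 - 132)*(-234) = 29*(-234) = -6786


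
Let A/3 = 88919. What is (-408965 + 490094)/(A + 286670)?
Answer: 81129/553427 ≈ 0.14659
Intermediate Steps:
A = 266757 (A = 3*88919 = 266757)
(-408965 + 490094)/(A + 286670) = (-408965 + 490094)/(266757 + 286670) = 81129/553427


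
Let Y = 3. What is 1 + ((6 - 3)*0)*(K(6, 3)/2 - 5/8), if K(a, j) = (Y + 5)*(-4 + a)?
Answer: 1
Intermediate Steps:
K(a, j) = -32 + 8*a (K(a, j) = (3 + 5)*(-4 + a) = 8*(-4 + a) = -32 + 8*a)
1 + ((6 - 3)*0)*(K(6, 3)/2 - 5/8) = 1 + ((6 - 3)*0)*((-32 + 8*6)/2 - 5/8) = 1 + (3*0)*((-32 + 48)*(1/2) - 5*1/8) = 1 + 0*(16*(1/2) - 5/8) = 1 + 0*(8 - 5/8) = 1 + 0*(59/8) = 1 + 0 = 1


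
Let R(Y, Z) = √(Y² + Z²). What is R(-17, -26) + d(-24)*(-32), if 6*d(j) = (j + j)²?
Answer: -12288 + √965 ≈ -12257.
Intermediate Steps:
d(j) = 2*j²/3 (d(j) = (j + j)²/6 = (2*j)²/6 = (4*j²)/6 = 2*j²/3)
R(-17, -26) + d(-24)*(-32) = √((-17)² + (-26)²) + ((⅔)*(-24)²)*(-32) = √(289 + 676) + ((⅔)*576)*(-32) = √965 + 384*(-32) = √965 - 12288 = -12288 + √965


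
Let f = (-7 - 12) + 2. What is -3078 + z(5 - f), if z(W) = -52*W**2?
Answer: -28246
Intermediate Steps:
f = -17 (f = -19 + 2 = -17)
-3078 + z(5 - f) = -3078 - 52*(5 - 1*(-17))**2 = -3078 - 52*(5 + 17)**2 = -3078 - 52*22**2 = -3078 - 52*484 = -3078 - 25168 = -28246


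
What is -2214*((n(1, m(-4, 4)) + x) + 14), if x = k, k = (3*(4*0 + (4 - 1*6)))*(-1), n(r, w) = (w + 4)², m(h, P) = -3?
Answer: -46494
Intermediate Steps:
n(r, w) = (4 + w)²
k = 6 (k = (3*(0 + (4 - 6)))*(-1) = (3*(0 - 2))*(-1) = (3*(-2))*(-1) = -6*(-1) = 6)
x = 6
-2214*((n(1, m(-4, 4)) + x) + 14) = -2214*(((4 - 3)² + 6) + 14) = -2214*((1² + 6) + 14) = -2214*((1 + 6) + 14) = -2214*(7 + 14) = -2214*21 = -46494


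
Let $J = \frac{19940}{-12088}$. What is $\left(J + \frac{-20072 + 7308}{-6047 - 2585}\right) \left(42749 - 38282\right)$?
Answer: $- \frac{1244537469}{1630369} \approx -763.35$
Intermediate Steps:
$J = - \frac{4985}{3022}$ ($J = 19940 \left(- \frac{1}{12088}\right) = - \frac{4985}{3022} \approx -1.6496$)
$\left(J + \frac{-20072 + 7308}{-6047 - 2585}\right) \left(42749 - 38282\right) = \left(- \frac{4985}{3022} + \frac{-20072 + 7308}{-6047 - 2585}\right) \left(42749 - 38282\right) = \left(- \frac{4985}{3022} - \frac{12764}{-8632}\right) 4467 = \left(- \frac{4985}{3022} - - \frac{3191}{2158}\right) 4467 = \left(- \frac{4985}{3022} + \frac{3191}{2158}\right) 4467 = \left(- \frac{278607}{1630369}\right) 4467 = - \frac{1244537469}{1630369}$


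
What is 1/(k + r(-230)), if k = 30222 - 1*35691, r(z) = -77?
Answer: -1/5546 ≈ -0.00018031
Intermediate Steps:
k = -5469 (k = 30222 - 35691 = -5469)
1/(k + r(-230)) = 1/(-5469 - 77) = 1/(-5546) = -1/5546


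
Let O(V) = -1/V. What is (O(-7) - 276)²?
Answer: 3728761/49 ≈ 76097.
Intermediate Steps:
(O(-7) - 276)² = (-1/(-7) - 276)² = (-1*(-⅐) - 276)² = (⅐ - 276)² = (-1931/7)² = 3728761/49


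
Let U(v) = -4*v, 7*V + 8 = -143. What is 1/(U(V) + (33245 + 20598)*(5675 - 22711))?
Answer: -7/6420884832 ≈ -1.0902e-9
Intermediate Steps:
V = -151/7 (V = -8/7 + (⅐)*(-143) = -8/7 - 143/7 = -151/7 ≈ -21.571)
1/(U(V) + (33245 + 20598)*(5675 - 22711)) = 1/(-4*(-151/7) + (33245 + 20598)*(5675 - 22711)) = 1/(604/7 + 53843*(-17036)) = 1/(604/7 - 917269348) = 1/(-6420884832/7) = -7/6420884832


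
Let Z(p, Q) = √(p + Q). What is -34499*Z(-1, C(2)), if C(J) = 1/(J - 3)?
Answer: -34499*I*√2 ≈ -48789.0*I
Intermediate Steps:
C(J) = 1/(-3 + J)
Z(p, Q) = √(Q + p)
-34499*Z(-1, C(2)) = -34499*√(1/(-3 + 2) - 1) = -34499*√(1/(-1) - 1) = -34499*√(-1 - 1) = -34499*I*√2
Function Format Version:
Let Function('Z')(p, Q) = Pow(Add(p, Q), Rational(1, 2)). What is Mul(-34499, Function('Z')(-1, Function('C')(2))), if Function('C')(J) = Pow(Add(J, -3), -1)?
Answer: Mul(-34499, I, Pow(2, Rational(1, 2))) ≈ Mul(-48789., I)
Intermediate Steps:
Function('C')(J) = Pow(Add(-3, J), -1)
Function('Z')(p, Q) = Pow(Add(Q, p), Rational(1, 2))
Mul(-34499, Function('Z')(-1, Function('C')(2))) = Mul(-34499, Pow(Add(Pow(Add(-3, 2), -1), -1), Rational(1, 2))) = Mul(-34499, Pow(Add(Pow(-1, -1), -1), Rational(1, 2))) = Mul(-34499, Pow(Add(-1, -1), Rational(1, 2))) = Mul(-34499, Pow(-2, Rational(1, 2))) = Mul(-34499, Mul(I, Pow(2, Rational(1, 2)))) = Mul(-34499, I, Pow(2, Rational(1, 2)))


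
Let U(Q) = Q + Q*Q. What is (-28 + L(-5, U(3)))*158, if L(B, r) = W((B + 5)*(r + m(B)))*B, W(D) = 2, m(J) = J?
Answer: -6004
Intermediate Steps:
U(Q) = Q + Q²
L(B, r) = 2*B
(-28 + L(-5, U(3)))*158 = (-28 + 2*(-5))*158 = (-28 - 10)*158 = -38*158 = -6004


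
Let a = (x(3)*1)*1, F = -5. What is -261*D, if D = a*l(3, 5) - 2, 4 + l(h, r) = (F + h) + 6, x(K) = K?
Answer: 522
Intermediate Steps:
l(h, r) = -3 + h (l(h, r) = -4 + ((-5 + h) + 6) = -4 + (1 + h) = -3 + h)
a = 3 (a = (3*1)*1 = 3*1 = 3)
D = -2 (D = 3*(-3 + 3) - 2 = 3*0 - 2 = 0 - 2 = -2)
-261*D = -261*(-2) = 522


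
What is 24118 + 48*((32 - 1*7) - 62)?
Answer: 22342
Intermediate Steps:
24118 + 48*((32 - 1*7) - 62) = 24118 + 48*((32 - 7) - 62) = 24118 + 48*(25 - 62) = 24118 + 48*(-37) = 24118 - 1776 = 22342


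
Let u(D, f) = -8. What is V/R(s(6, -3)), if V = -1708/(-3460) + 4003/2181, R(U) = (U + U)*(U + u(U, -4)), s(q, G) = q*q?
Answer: 2196941/1901657520 ≈ 0.0011553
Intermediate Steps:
s(q, G) = q²
R(U) = 2*U*(-8 + U) (R(U) = (U + U)*(U - 8) = (2*U)*(-8 + U) = 2*U*(-8 + U))
V = 4393882/1886565 (V = -1708*(-1/3460) + 4003*(1/2181) = 427/865 + 4003/2181 = 4393882/1886565 ≈ 2.3290)
V/R(s(6, -3)) = 4393882/(1886565*((2*6²*(-8 + 6²)))) = 4393882/(1886565*((2*36*(-8 + 36)))) = 4393882/(1886565*((2*36*28))) = (4393882/1886565)/2016 = (4393882/1886565)*(1/2016) = 2196941/1901657520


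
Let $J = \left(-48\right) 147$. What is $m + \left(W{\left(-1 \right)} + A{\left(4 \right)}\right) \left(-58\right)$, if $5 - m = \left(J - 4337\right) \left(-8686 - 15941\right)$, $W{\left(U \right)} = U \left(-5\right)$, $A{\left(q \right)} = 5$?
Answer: $-280575986$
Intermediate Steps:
$J = -7056$
$W{\left(U \right)} = - 5 U$
$m = -280575406$ ($m = 5 - \left(-7056 - 4337\right) \left(-8686 - 15941\right) = 5 - \left(-11393\right) \left(-24627\right) = 5 - 280575411 = -280575406$)
$m + \left(W{\left(-1 \right)} + A{\left(4 \right)}\right) \left(-58\right) = -280575406 + \left(\left(-5\right) \left(-1\right) + 5\right) \left(-58\right) = -280575406 + \left(5 + 5\right) \left(-58\right) = -280575406 + 10 \left(-58\right) = -280575406 - 580 = -280575986$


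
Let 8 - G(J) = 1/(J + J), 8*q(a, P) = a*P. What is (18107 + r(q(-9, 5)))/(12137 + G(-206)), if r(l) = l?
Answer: 14915533/10007482 ≈ 1.4904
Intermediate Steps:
q(a, P) = P*a/8 (q(a, P) = (a*P)/8 = (P*a)/8 = P*a/8)
G(J) = 8 - 1/(2*J) (G(J) = 8 - 1/(J + J) = 8 - 1/(2*J))
(18107 + r(q(-9, 5)))/(12137 + G(-206)) = (18107 + (⅛)*5*(-9))/(12137 + (8 - ½/(-206))) = (18107 - 45/8)/(12137 + (8 - ½*(-1/206))) = 144811/(8*(12137 + (8 + 1/412))) = 144811/(8*(12137 + 3297/412)) = 144811/(8*(5003741/412)) = (144811/8)*(412/5003741) = 14915533/10007482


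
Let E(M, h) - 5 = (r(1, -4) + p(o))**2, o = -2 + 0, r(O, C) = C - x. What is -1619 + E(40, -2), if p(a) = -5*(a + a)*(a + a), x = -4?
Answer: 4786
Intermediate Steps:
r(O, C) = 4 + C (r(O, C) = C - 1*(-4) = C + 4 = 4 + C)
o = -2
p(a) = -20*a**2 (p(a) = -5*2*a*2*a = -20*a**2)
E(M, h) = 6405 (E(M, h) = 5 + ((4 - 4) - 20*(-2)**2)**2 = 5 + (0 - 20*4)**2 = 5 + (0 - 80)**2 = 5 + (-80)**2 = 5 + 6400 = 6405)
-1619 + E(40, -2) = -1619 + 6405 = 4786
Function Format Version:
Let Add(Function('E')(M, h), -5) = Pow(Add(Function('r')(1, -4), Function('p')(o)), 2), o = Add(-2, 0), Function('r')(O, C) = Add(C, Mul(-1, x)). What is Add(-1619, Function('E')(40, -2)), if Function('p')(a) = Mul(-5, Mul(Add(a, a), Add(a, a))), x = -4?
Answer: 4786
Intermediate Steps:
Function('r')(O, C) = Add(4, C) (Function('r')(O, C) = Add(C, Mul(-1, -4)) = Add(C, 4) = Add(4, C))
o = -2
Function('p')(a) = Mul(-20, Pow(a, 2)) (Function('p')(a) = Mul(-5, Mul(Mul(2, a), Mul(2, a))) = Mul(-5, Mul(4, Pow(a, 2))) = Mul(-20, Pow(a, 2)))
Function('E')(M, h) = 6405 (Function('E')(M, h) = Add(5, Pow(Add(Add(4, -4), Mul(-20, Pow(-2, 2))), 2)) = Add(5, Pow(Add(0, Mul(-20, 4)), 2)) = Add(5, Pow(Add(0, -80), 2)) = Add(5, Pow(-80, 2)) = Add(5, 6400) = 6405)
Add(-1619, Function('E')(40, -2)) = Add(-1619, 6405) = 4786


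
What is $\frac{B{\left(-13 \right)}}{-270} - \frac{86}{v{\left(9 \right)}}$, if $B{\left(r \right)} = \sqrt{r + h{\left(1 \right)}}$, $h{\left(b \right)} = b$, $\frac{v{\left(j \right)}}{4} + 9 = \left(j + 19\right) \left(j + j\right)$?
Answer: $- \frac{43}{990} - \frac{i \sqrt{3}}{135} \approx -0.043434 - 0.01283 i$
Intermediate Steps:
$v{\left(j \right)} = -36 + 8 j \left(19 + j\right)$ ($v{\left(j \right)} = -36 + 4 \left(j + 19\right) \left(j + j\right) = -36 + 4 \left(19 + j\right) 2 j = -36 + 4 \cdot 2 j \left(19 + j\right) = -36 + 8 j \left(19 + j\right)$)
$B{\left(r \right)} = \sqrt{1 + r}$ ($B{\left(r \right)} = \sqrt{r + 1} = \sqrt{1 + r}$)
$\frac{B{\left(-13 \right)}}{-270} - \frac{86}{v{\left(9 \right)}} = \frac{\sqrt{1 - 13}}{-270} - \frac{86}{-36 + 8 \cdot 9^{2} + 152 \cdot 9} = \sqrt{-12} \left(- \frac{1}{270}\right) - \frac{86}{-36 + 8 \cdot 81 + 1368} = 2 i \sqrt{3} \left(- \frac{1}{270}\right) - \frac{86}{-36 + 648 + 1368} = - \frac{i \sqrt{3}}{135} - \frac{86}{1980} = - \frac{i \sqrt{3}}{135} - \frac{43}{990} = - \frac{43}{990} - \frac{i \sqrt{3}}{135}$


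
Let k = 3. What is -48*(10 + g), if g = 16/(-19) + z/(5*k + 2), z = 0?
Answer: -8352/19 ≈ -439.58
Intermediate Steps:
g = -16/19 (g = 16/(-19) + 0/(5*3 + 2) = 16*(-1/19) + 0/(15 + 2) = -16/19 + 0/17 = -16/19 + 0*(1/17) = -16/19 + 0 = -16/19 ≈ -0.84210)
-48*(10 + g) = -48*(10 - 16/19) = -48*174/19 = -8352/19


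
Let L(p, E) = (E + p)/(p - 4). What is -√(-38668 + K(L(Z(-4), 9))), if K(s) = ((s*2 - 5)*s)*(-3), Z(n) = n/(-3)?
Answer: -I*√2484238/8 ≈ -197.02*I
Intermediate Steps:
Z(n) = -n/3 (Z(n) = n*(-⅓) = -n/3)
L(p, E) = (E + p)/(-4 + p)
K(s) = -3*s*(-5 + 2*s) (K(s) = ((2*s - 5)*s)*(-3) = ((-5 + 2*s)*s)*(-3) = (s*(-5 + 2*s))*(-3) = -3*s*(-5 + 2*s))
-√(-38668 + K(L(Z(-4), 9))) = -√(-38668 + 3*((9 - ⅓*(-4))/(-4 - ⅓*(-4)))*(5 - 2*(9 - ⅓*(-4))/(-4 - ⅓*(-4)))) = -√(-38668 + 3*((9 + 4/3)/(-4 + 4/3))*(5 - 2*(9 + 4/3)/(-4 + 4/3))) = -√(-38668 + 3*((31/3)/(-8/3))*(5 - 2*31/((-8/3)*3))) = -√(-38668 + 3*(-3/8*31/3)*(5 - (-3)*31/(4*3))) = -√(-38668 + 3*(-31/8)*(5 - 2*(-31/8))) = -√(-38668 + 3*(-31/8)*(5 + 31/4)) = -√(-38668 + 3*(-31/8)*(51/4)) = -√(-38668 - 4743/32) = -√(-1242119/32) = -I*√2484238/8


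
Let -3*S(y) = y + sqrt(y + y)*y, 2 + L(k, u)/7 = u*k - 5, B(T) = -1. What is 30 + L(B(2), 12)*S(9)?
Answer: 429 + 1197*sqrt(2) ≈ 2121.8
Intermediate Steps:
L(k, u) = -49 + 7*k*u (L(k, u) = -14 + 7*(u*k - 5) = -14 + 7*(k*u - 5) = -14 + 7*(-5 + k*u) = -14 + (-35 + 7*k*u) = -49 + 7*k*u)
S(y) = -y/3 - sqrt(2)*y**(3/2)/3 (S(y) = -(y + sqrt(y + y)*y)/3 = -(y + sqrt(2*y)*y)/3 = -(y + (sqrt(2)*sqrt(y))*y)/3 = -(y + sqrt(2)*y**(3/2))/3 = -y/3 - sqrt(2)*y**(3/2)/3)
30 + L(B(2), 12)*S(9) = 30 + (-49 + 7*(-1)*12)*(-1/3*9 - sqrt(2)*9**(3/2)/3) = 30 + (-49 - 84)*(-3 - 1/3*sqrt(2)*27) = 30 - 133*(-3 - 9*sqrt(2)) = 30 + (399 + 1197*sqrt(2)) = 429 + 1197*sqrt(2)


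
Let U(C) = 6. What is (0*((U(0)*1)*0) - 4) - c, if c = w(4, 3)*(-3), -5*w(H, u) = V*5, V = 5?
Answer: -19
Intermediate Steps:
w(H, u) = -5
c = 15 (c = -5*(-3) = 15)
(0*((U(0)*1)*0) - 4) - c = (0*((6*1)*0) - 4) - 1*15 = (0*(6*0) - 4) - 15 = (0*0 - 4) - 15 = (0 - 4) - 15 = -4 - 15 = -19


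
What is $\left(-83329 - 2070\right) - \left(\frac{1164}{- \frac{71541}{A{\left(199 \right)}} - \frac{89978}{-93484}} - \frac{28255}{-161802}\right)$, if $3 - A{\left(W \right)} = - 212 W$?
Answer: $- \frac{19606826857939314103}{233939564698446} \approx -83812.0$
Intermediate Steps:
$A{\left(W \right)} = 3 + 212 W$ ($A{\left(W \right)} = 3 - - 212 W = 3 + 212 W$)
$\left(-83329 - 2070\right) - \left(\frac{1164}{- \frac{71541}{A{\left(199 \right)}} - \frac{89978}{-93484}} - \frac{28255}{-161802}\right) = \left(-83329 - 2070\right) - \left(\frac{1164}{- \frac{71541}{3 + 212 \cdot 199} - \frac{89978}{-93484}} - \frac{28255}{-161802}\right) = \left(-83329 - 2070\right) - \left(\frac{1164}{- \frac{71541}{3 + 42188} - - \frac{44989}{46742}} - - \frac{28255}{161802}\right) = -85399 - \left(\frac{1164}{- \frac{71541}{42191} + \frac{44989}{46742}} + \frac{28255}{161802}\right) = -85399 - \left(\frac{1164}{- \frac{1445838523}{1972091722}} + \frac{28255}{161802}\right) = -85399 - \left(1164 \left(- \frac{1972091722}{1445838523}\right) + \frac{28255}{161802}\right) = -85399 - \left(- \frac{2295514764408}{1445838523} + \frac{28255}{161802}\right) = -85399 - - \frac{371378027743275851}{233939564698446} = -85399 + \frac{371378027743275851}{233939564698446} = - \frac{19606826857939314103}{233939564698446}$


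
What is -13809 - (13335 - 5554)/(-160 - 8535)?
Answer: -120061474/8695 ≈ -13808.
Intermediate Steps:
-13809 - (13335 - 5554)/(-160 - 8535) = -13809 - 7781/(-8695) = -13809 - 7781*(-1)/8695 = -13809 - 1*(-7781/8695) = -13809 + 7781/8695 = -120061474/8695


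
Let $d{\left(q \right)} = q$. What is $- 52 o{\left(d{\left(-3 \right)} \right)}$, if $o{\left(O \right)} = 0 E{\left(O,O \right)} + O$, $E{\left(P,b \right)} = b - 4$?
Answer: $156$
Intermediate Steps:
$E{\left(P,b \right)} = -4 + b$
$o{\left(O \right)} = O$ ($o{\left(O \right)} = 0 \left(-4 + O\right) + O = 0 + O = O$)
$- 52 o{\left(d{\left(-3 \right)} \right)} = \left(-52\right) \left(-3\right) = 156$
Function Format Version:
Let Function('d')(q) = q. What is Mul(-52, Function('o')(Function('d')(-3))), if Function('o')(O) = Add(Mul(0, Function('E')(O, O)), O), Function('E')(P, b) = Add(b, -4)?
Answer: 156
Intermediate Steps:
Function('E')(P, b) = Add(-4, b)
Function('o')(O) = O (Function('o')(O) = Add(Mul(0, Add(-4, O)), O) = Add(0, O) = O)
Mul(-52, Function('o')(Function('d')(-3))) = Mul(-52, -3) = 156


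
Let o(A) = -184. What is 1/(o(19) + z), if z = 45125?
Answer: 1/44941 ≈ 2.2251e-5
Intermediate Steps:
1/(o(19) + z) = 1/(-184 + 45125) = 1/44941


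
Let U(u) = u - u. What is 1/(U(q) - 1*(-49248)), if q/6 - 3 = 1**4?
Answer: 1/49248 ≈ 2.0305e-5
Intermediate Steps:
q = 24 (q = 18 + 6*1**4 = 18 + 6*1 = 18 + 6 = 24)
U(u) = 0
1/(U(q) - 1*(-49248)) = 1/(0 - 1*(-49248)) = 1/(0 + 49248) = 1/49248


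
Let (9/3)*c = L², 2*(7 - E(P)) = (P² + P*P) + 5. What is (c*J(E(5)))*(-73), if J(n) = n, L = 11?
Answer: 362153/6 ≈ 60359.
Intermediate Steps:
E(P) = 9/2 - P² (E(P) = 7 - ((P² + P*P) + 5)/2 = 7 - ((P² + P²) + 5)/2 = 7 - (2*P² + 5)/2 = 7 - (5 + 2*P²)/2 = 7 + (-5/2 - P²) = 9/2 - P²)
c = 121/3 (c = (⅓)*11² = (⅓)*121 = 121/3 ≈ 40.333)
(c*J(E(5)))*(-73) = (121*(9/2 - 1*5²)/3)*(-73) = (121*(9/2 - 1*25)/3)*(-73) = (121*(9/2 - 25)/3)*(-73) = ((121/3)*(-41/2))*(-73) = -4961/6*(-73) = 362153/6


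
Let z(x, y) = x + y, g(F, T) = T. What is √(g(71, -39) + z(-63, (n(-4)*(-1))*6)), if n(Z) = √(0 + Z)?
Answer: √(-102 - 12*I) ≈ 0.59307 - 10.117*I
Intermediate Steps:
n(Z) = √Z
√(g(71, -39) + z(-63, (n(-4)*(-1))*6)) = √(-39 + (-63 + (√(-4)*(-1))*6)) = √(-39 + (-63 + ((2*I)*(-1))*6)) = √(-39 + (-63 - 2*I*6)) = √(-39 + (-63 - 12*I)) = √(-102 - 12*I)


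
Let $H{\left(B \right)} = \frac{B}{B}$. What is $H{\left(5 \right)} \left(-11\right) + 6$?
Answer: $-5$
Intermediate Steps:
$H{\left(B \right)} = 1$
$H{\left(5 \right)} \left(-11\right) + 6 = 1 \left(-11\right) + 6 = -11 + 6 = -5$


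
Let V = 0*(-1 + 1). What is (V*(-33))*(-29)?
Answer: 0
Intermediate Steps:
V = 0 (V = 0*0 = 0)
(V*(-33))*(-29) = (0*(-33))*(-29) = 0*(-29) = 0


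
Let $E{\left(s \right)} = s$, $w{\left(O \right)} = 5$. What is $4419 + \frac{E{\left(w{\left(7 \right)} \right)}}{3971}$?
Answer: $\frac{17547854}{3971} \approx 4419.0$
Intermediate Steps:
$4419 + \frac{E{\left(w{\left(7 \right)} \right)}}{3971} = 4419 + \frac{5}{3971} = \frac{17547854}{3971}$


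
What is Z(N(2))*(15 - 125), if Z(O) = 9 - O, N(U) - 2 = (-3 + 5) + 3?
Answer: -220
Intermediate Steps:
N(U) = 7 (N(U) = 2 + ((-3 + 5) + 3) = 2 + (2 + 3) = 2 + 5 = 7)
Z(N(2))*(15 - 125) = (9 - 1*7)*(15 - 125) = (9 - 7)*(-110) = 2*(-110) = -220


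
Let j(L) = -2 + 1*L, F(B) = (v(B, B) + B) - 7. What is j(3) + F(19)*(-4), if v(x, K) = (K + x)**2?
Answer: -5823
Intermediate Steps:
F(B) = -7 + B + 4*B**2 (F(B) = ((B + B)**2 + B) - 7 = ((2*B)**2 + B) - 7 = (4*B**2 + B) - 7 = (B + 4*B**2) - 7 = -7 + B + 4*B**2)
j(L) = -2 + L
j(3) + F(19)*(-4) = (-2 + 3) + (-7 + 19 + 4*19**2)*(-4) = 1 + (-7 + 19 + 4*361)*(-4) = 1 + (-7 + 19 + 1444)*(-4) = 1 + 1456*(-4) = 1 - 5824 = -5823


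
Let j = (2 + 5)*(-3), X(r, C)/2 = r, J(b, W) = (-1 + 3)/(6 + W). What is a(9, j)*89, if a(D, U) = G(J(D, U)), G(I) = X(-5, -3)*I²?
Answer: -712/45 ≈ -15.822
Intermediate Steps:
J(b, W) = 2/(6 + W)
X(r, C) = 2*r
j = -21 (j = 7*(-3) = -21)
G(I) = -10*I² (G(I) = (2*(-5))*I² = -10*I²)
a(D, U) = -40/(6 + U)² (a(D, U) = -10*4/(6 + U)² = -40/(6 + U)²)
a(9, j)*89 = -40/(6 - 21)²*89 = -40/(-15)²*89 = -40*1/225*89 = -8/45*89 = -712/45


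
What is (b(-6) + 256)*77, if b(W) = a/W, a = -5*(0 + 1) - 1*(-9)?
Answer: 58982/3 ≈ 19661.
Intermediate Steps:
a = 4 (a = -5*1 + 9 = -5 + 9 = 4)
b(W) = 4/W
(b(-6) + 256)*77 = (4/(-6) + 256)*77 = (4*(-1/6) + 256)*77 = (-2/3 + 256)*77 = (766/3)*77 = 58982/3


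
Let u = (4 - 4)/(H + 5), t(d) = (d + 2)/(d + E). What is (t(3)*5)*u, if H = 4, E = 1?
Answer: 0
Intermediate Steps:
t(d) = (2 + d)/(1 + d) (t(d) = (d + 2)/(d + 1) = (2 + d)/(1 + d))
u = 0 (u = (4 - 4)/(4 + 5) = 0/9 = 0*(⅑) = 0)
(t(3)*5)*u = (((2 + 3)/(1 + 3))*5)*0 = ((5/4)*5)*0 = (25/4)*0 = 0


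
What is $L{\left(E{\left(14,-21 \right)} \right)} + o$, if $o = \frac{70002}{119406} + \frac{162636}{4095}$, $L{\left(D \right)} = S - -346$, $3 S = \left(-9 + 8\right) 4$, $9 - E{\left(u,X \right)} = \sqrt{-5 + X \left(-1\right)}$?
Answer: $\frac{497981997}{1293565} \approx 384.97$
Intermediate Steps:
$E{\left(u,X \right)} = 9 - \sqrt{-5 - X}$ ($E{\left(u,X \right)} = 9 - \sqrt{-5 + X \left(-1\right)} = 9 - \sqrt{-5 - X}$)
$S = - \frac{4}{3}$ ($S = \frac{\left(-9 + 8\right) 4}{3} = \frac{\left(-1\right) 4}{3} = \frac{1}{3} \left(-4\right) = - \frac{4}{3} \approx -1.3333$)
$L{\left(D \right)} = \frac{1034}{3}$ ($L{\left(D \right)} = - \frac{4}{3} - -346 = - \frac{4}{3} + 346 = \frac{1034}{3}$)
$o = \frac{156399781}{3880695}$ ($o = 70002 \cdot \frac{1}{119406} + 162636 \cdot \frac{1}{4095} = \frac{11667}{19901} + \frac{54212}{1365} = \frac{156399781}{3880695} \approx 40.302$)
$L{\left(E{\left(14,-21 \right)} \right)} + o = \frac{1034}{3} + \frac{156399781}{3880695} = \frac{497981997}{1293565}$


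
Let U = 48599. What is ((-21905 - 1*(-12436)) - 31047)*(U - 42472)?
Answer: -248241532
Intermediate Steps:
((-21905 - 1*(-12436)) - 31047)*(U - 42472) = ((-21905 - 1*(-12436)) - 31047)*(48599 - 42472) = ((-21905 + 12436) - 31047)*6127 = (-9469 - 31047)*6127 = -40516*6127 = -248241532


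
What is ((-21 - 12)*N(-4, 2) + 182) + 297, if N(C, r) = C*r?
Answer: 743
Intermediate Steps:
((-21 - 12)*N(-4, 2) + 182) + 297 = ((-21 - 12)*(-4*2) + 182) + 297 = (-33*(-8) + 182) + 297 = (264 + 182) + 297 = 446 + 297 = 743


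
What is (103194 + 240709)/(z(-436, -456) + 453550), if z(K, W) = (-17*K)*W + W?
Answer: -343903/2926778 ≈ -0.11750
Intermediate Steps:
z(K, W) = W - 17*K*W (z(K, W) = -17*K*W + W = W - 17*K*W)
(103194 + 240709)/(z(-436, -456) + 453550) = (103194 + 240709)/(-456*(1 - 17*(-436)) + 453550) = 343903/(-456*(1 + 7412) + 453550) = 343903/(-456*7413 + 453550) = 343903/(-3380328 + 453550) = 343903/(-2926778) = 343903*(-1/2926778) = -343903/2926778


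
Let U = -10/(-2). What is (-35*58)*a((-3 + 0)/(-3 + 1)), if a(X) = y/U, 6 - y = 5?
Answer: -406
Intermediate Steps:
U = 5 (U = -10*(-½) = 5)
y = 1 (y = 6 - 1*5 = 6 - 5 = 1)
a(X) = ⅕ (a(X) = 1/5 = 1*(⅕) = ⅕)
(-35*58)*a((-3 + 0)/(-3 + 1)) = -35*58*(⅕) = -2030*⅕ = -406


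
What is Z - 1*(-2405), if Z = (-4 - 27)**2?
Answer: 3366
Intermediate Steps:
Z = 961 (Z = (-31)**2 = 961)
Z - 1*(-2405) = 961 - 1*(-2405) = 961 + 2405 = 3366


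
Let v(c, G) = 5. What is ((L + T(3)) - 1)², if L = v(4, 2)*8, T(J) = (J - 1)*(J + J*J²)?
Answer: 9801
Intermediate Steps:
T(J) = (-1 + J)*(J + J³)
L = 40 (L = 5*8 = 40)
((L + T(3)) - 1)² = ((40 + 3*(-1 + 3 + 3³ - 1*3²)) - 1)² = ((40 + 3*(-1 + 3 + 27 - 1*9)) - 1)² = ((40 + 3*(-1 + 3 + 27 - 9)) - 1)² = ((40 + 3*20) - 1)² = ((40 + 60) - 1)² = (100 - 1)² = 99² = 9801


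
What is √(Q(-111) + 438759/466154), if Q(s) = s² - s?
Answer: √2701672556196198/466154 ≈ 111.50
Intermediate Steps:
√(Q(-111) + 438759/466154) = √(-111*(-1 - 111) + 438759/466154) = √(-111*(-112) + 438759*(1/466154)) = √(12432 + 438759/466154) = √(5795665287/466154) = √2701672556196198/466154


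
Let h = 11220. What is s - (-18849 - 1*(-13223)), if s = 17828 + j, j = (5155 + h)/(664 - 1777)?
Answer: 26087927/1113 ≈ 23439.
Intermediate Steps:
j = -16375/1113 (j = (5155 + 11220)/(664 - 1777) = 16375/(-1113) = 16375*(-1/1113) = -16375/1113 ≈ -14.712)
s = 19826189/1113 (s = 17828 - 16375/1113 = 19826189/1113 ≈ 17813.)
s - (-18849 - 1*(-13223)) = 19826189/1113 - (-18849 - 1*(-13223)) = 19826189/1113 - (-18849 + 13223) = 19826189/1113 - 1*(-5626) = 19826189/1113 + 5626 = 26087927/1113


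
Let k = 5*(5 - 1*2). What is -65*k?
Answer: -975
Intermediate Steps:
k = 15 (k = 5*(5 - 2) = 5*3 = 15)
-65*k = -65*15 = -975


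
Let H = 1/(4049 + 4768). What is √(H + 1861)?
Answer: √144673197846/8817 ≈ 43.139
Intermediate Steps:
H = 1/8817 ≈ 0.00011342
√(H + 1861) = √(1/8817 + 1861) = √(16408438/8817) = √144673197846/8817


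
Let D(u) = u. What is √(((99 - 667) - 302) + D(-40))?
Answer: I*√910 ≈ 30.166*I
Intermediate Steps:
√(((99 - 667) - 302) + D(-40)) = √(((99 - 667) - 302) - 40) = √((-568 - 302) - 40) = √(-870 - 40) = √(-910) = I*√910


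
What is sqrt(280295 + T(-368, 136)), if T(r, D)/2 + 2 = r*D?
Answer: sqrt(180195) ≈ 424.49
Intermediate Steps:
T(r, D) = -4 + 2*D*r (T(r, D) = -4 + 2*(r*D) = -4 + 2*(D*r) = -4 + 2*D*r)
sqrt(280295 + T(-368, 136)) = sqrt(280295 + (-4 + 2*136*(-368))) = sqrt(280295 + (-4 - 100096)) = sqrt(280295 - 100100) = sqrt(180195)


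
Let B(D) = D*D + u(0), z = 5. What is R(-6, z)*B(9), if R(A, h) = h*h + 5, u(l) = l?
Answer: 2430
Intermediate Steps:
B(D) = D² (B(D) = D*D + 0 = D² + 0 = D²)
R(A, h) = 5 + h² (R(A, h) = h² + 5 = 5 + h²)
R(-6, z)*B(9) = (5 + 5²)*9² = (5 + 25)*81 = 30*81 = 2430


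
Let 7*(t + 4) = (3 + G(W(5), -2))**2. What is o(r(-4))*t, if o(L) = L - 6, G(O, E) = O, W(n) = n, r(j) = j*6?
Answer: -1080/7 ≈ -154.29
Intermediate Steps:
r(j) = 6*j
o(L) = -6 + L
t = 36/7 (t = -4 + (3 + 5)**2/7 = -4 + (1/7)*8**2 = -4 + (1/7)*64 = -4 + 64/7 = 36/7 ≈ 5.1429)
o(r(-4))*t = (-6 + 6*(-4))*(36/7) = (-6 - 24)*(36/7) = -30*36/7 = -1080/7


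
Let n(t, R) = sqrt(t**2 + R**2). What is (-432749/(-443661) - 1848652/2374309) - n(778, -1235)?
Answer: 207305050469/1053388305249 - sqrt(2130509) ≈ -1459.4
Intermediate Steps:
n(t, R) = sqrt(R**2 + t**2)
(-432749/(-443661) - 1848652/2374309) - n(778, -1235) = (-432749/(-443661) - 1848652/2374309) - sqrt((-1235)**2 + 778**2) = (-432749*(-1/443661) - 1848652*1/2374309) - sqrt(1525225 + 605284) = (432749/443661 - 1848652/2374309) - sqrt(2130509) = 207305050469/1053388305249 - sqrt(2130509)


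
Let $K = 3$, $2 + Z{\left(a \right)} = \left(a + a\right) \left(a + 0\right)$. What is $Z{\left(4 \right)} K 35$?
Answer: $3150$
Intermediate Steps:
$Z{\left(a \right)} = -2 + 2 a^{2}$ ($Z{\left(a \right)} = -2 + \left(a + a\right) \left(a + 0\right) = -2 + 2 a a = -2 + 2 a^{2}$)
$Z{\left(4 \right)} K 35 = \left(-2 + 2 \cdot 4^{2}\right) 3 \cdot 35 = \left(-2 + 2 \cdot 16\right) 3 \cdot 35 = \left(-2 + 32\right) 3 \cdot 35 = 30 \cdot 3 \cdot 35 = 90 \cdot 35 = 3150$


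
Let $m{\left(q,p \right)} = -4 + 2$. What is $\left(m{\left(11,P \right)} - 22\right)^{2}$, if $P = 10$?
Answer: $576$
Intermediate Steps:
$m{\left(q,p \right)} = -2$
$\left(m{\left(11,P \right)} - 22\right)^{2} = \left(-2 - 22\right)^{2} = \left(-24\right)^{2} = 576$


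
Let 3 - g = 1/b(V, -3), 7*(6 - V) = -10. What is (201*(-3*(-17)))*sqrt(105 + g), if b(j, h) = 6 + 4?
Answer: 10251*sqrt(10790)/10 ≈ 1.0648e+5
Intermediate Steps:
V = 52/7 (V = 6 - 1/7*(-10) = 6 + 10/7 = 52/7 ≈ 7.4286)
b(j, h) = 10
g = 29/10 (g = 3 - 1/10 = 29/10 ≈ 2.9000)
(201*(-3*(-17)))*sqrt(105 + g) = (201*(-3*(-17)))*sqrt(105 + 29/10) = (201*51)*sqrt(1079/10) = 10251*(sqrt(10790)/10) = 10251*sqrt(10790)/10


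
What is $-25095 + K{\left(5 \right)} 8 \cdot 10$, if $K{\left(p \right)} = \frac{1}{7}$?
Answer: $- \frac{175585}{7} \approx -25084.0$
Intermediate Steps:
$K{\left(p \right)} = \frac{1}{7}$
$-25095 + K{\left(5 \right)} 8 \cdot 10 = -25095 + \frac{1}{7} \cdot 8 \cdot 10 = -25095 + \frac{8}{7} \cdot 10 = -25095 + \frac{80}{7} = - \frac{175585}{7}$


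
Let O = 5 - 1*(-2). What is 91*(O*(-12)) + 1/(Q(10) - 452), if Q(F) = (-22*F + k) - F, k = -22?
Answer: -5381377/704 ≈ -7644.0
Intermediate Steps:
O = 7 (O = 5 + 2 = 7)
Q(F) = -22 - 23*F (Q(F) = (-22*F - 22) - F = (-22 - 22*F) - F = -22 - 23*F)
91*(O*(-12)) + 1/(Q(10) - 452) = 91*(7*(-12)) + 1/((-22 - 23*10) - 452) = 91*(-84) + 1/((-22 - 230) - 452) = -7644 + 1/(-252 - 452) = -7644 + 1/(-704) = -7644 - 1/704 = -5381377/704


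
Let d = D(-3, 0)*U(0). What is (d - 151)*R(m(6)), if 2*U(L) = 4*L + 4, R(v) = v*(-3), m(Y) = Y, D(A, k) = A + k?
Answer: 2826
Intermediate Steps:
R(v) = -3*v
U(L) = 2 + 2*L (U(L) = (4*L + 4)/2 = (4 + 4*L)/2 = 2 + 2*L)
d = -6 (d = (-3 + 0)*(2 + 2*0) = -3*(2 + 0) = -3*2 = -6)
(d - 151)*R(m(6)) = (-6 - 151)*(-3*6) = -157*(-18) = 2826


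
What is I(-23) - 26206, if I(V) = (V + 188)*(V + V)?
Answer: -33796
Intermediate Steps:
I(V) = 2*V*(188 + V) (I(V) = (188 + V)*(2*V) = 2*V*(188 + V))
I(-23) - 26206 = 2*(-23)*(188 - 23) - 26206 = 2*(-23)*165 - 26206 = -7590 - 26206 = -33796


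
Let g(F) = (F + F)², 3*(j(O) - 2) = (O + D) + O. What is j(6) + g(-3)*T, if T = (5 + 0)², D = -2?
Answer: 2716/3 ≈ 905.33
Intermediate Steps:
T = 25 (T = 5² = 25)
j(O) = 4/3 + 2*O/3 (j(O) = 2 + ((O - 2) + O)/3 = 2 + ((-2 + O) + O)/3 = 2 + (-2 + 2*O)/3 = 2 + (-⅔ + 2*O/3) = 4/3 + 2*O/3)
g(F) = 4*F² (g(F) = (2*F)² = 4*F²)
j(6) + g(-3)*T = (4/3 + (⅔)*6) + (4*(-3)²)*25 = (4/3 + 4) + (4*9)*25 = 16/3 + 36*25 = 16/3 + 900 = 2716/3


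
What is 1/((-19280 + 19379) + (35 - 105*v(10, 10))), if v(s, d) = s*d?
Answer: -1/10366 ≈ -9.6469e-5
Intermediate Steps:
v(s, d) = d*s
1/((-19280 + 19379) + (35 - 105*v(10, 10))) = 1/((-19280 + 19379) + (35 - 1050*10)) = 1/(99 + (35 - 105*100)) = 1/(99 + (35 - 10500)) = 1/(99 - 10465) = 1/(-10366) = -1/10366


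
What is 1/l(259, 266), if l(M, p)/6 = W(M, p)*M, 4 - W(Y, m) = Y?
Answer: -1/396270 ≈ -2.5235e-6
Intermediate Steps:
W(Y, m) = 4 - Y
l(M, p) = 6*M*(4 - M) (l(M, p) = 6*((4 - M)*M) = 6*(M*(4 - M)) = 6*M*(4 - M))
1/l(259, 266) = 1/(6*259*(4 - 1*259)) = 1/(6*259*(4 - 259)) = 1/(6*259*(-255)) = 1/(-396270) = -1/396270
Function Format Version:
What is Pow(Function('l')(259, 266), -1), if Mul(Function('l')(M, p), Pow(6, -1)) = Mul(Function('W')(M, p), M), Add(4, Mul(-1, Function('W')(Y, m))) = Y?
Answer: Rational(-1, 396270) ≈ -2.5235e-6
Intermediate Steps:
Function('W')(Y, m) = Add(4, Mul(-1, Y))
Function('l')(M, p) = Mul(6, M, Add(4, Mul(-1, M))) (Function('l')(M, p) = Mul(6, Mul(Add(4, Mul(-1, M)), M)) = Mul(6, Mul(M, Add(4, Mul(-1, M)))) = Mul(6, M, Add(4, Mul(-1, M))))
Pow(Function('l')(259, 266), -1) = Pow(Mul(6, 259, Add(4, Mul(-1, 259))), -1) = Pow(Mul(6, 259, Add(4, -259)), -1) = Pow(Mul(6, 259, -255), -1) = Pow(-396270, -1) = Rational(-1, 396270)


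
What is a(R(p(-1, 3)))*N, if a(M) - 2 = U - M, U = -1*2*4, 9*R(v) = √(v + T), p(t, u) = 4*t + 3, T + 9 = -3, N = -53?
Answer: 318 + 53*I*√13/9 ≈ 318.0 + 21.233*I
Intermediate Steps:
T = -12 (T = -9 - 3 = -12)
p(t, u) = 3 + 4*t
R(v) = √(-12 + v)/9 (R(v) = √(v - 12)/9 = √(-12 + v)/9)
U = -8 (U = -2*4 = -8)
a(M) = -6 - M (a(M) = 2 + (-8 - M) = -6 - M)
a(R(p(-1, 3)))*N = (-6 - √(-12 + (3 + 4*(-1)))/9)*(-53) = (-6 - √(-12 + (3 - 4))/9)*(-53) = (-6 - √(-12 - 1)/9)*(-53) = (-6 - √(-13)/9)*(-53) = (-6 - I*√13/9)*(-53) = 318 + 53*I*√13/9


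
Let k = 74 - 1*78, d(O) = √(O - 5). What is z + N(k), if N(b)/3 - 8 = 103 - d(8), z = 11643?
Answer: 11976 - 3*√3 ≈ 11971.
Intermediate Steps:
d(O) = √(-5 + O)
k = -4 (k = 74 - 78 = -4)
N(b) = 333 - 3*√3 (N(b) = 24 + 3*(103 - √(-5 + 8)) = 24 + 3*(103 - √3) = 24 + (309 - 3*√3) = 333 - 3*√3)
z + N(k) = 11643 + (333 - 3*√3) = 11976 - 3*√3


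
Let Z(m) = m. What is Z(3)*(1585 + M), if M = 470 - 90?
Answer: 5895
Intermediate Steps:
M = 380
Z(3)*(1585 + M) = 3*(1585 + 380) = 3*1965 = 5895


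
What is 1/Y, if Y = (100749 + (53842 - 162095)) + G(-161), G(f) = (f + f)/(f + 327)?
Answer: -83/622993 ≈ -0.00013323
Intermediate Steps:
G(f) = 2*f/(327 + f) (G(f) = (2*f)/(327 + f) = 2*f/(327 + f))
Y = -622993/83 (Y = (100749 + (53842 - 162095)) + 2*(-161)/(327 - 161) = (100749 - 108253) + 2*(-161)/166 = -7504 + 2*(-161)*(1/166) = -7504 - 161/83 = -622993/83 ≈ -7505.9)
1/Y = 1/(-622993/83) = -83/622993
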